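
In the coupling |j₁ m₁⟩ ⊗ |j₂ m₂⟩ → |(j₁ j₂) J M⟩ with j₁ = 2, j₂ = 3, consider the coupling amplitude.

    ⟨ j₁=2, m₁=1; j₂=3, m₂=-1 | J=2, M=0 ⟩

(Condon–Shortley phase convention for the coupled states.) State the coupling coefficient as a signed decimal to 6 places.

-0.377964  (= −√(1/7))

√[5·3!1!3!/8! · 3!1!2!4!2!2!] = √(36/7)
  +(−1)^0/∏(0,3,1,2,0,1)! = 1/12  (running 1/12)
  +(−1)^1/∏(1,2,0,1,1,2)! = -1/4  (running -1/6)
⟨..|..⟩ = √(36/7)·(-1/6) = -0.377964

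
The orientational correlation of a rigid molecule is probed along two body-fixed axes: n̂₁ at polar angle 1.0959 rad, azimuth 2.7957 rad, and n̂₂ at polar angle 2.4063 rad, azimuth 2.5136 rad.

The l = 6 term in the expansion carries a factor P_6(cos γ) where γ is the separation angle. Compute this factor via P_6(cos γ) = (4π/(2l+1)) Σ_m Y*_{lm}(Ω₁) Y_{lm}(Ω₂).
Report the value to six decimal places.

Expand P_6 via completeness: Σ_{m} conj(Y_{6,m}) at Ω₁ times Y_{6,m} at Ω₂ —
  m=-6: Y*=-0.115546-0.209233i  Y=-0.035659-0.025802i  product -0.001278+0.010442i
  m=-5: Y*=+0.067261+0.420352i  Y=-0.168571+0.000275i  product -0.011454-0.070840i
  m=-4: Y*=+0.053998-0.285035i  Y=-0.294878+0.214829i  product +0.045311+0.095651i
  m=-3: Y*=+0.074552-0.126335i  Y=-0.137033+0.423152i  product +0.043243+0.048859i
  m=-2: Y*=-0.262029+0.217049i  Y=+0.049141+0.150905i  product -0.045630-0.028876i
  m=-1: Y*=-0.026836+0.009671i  Y=-0.251656-0.182713i  product +0.008520+0.002469i
  m=+0: Y*=+0.336575-0.000000i  Y=-0.260988+0.000000i  product -0.087842+0.000000i
  m=+1: Y*=+0.026836+0.009671i  Y=+0.251656-0.182713i  product +0.008520-0.002469i
  m=+2: Y*=-0.262029-0.217049i  Y=+0.049141-0.150905i  product -0.045630+0.028876i
  m=+3: Y*=-0.074552-0.126335i  Y=+0.137033+0.423152i  product +0.043243-0.048859i
  m=+4: Y*=+0.053998+0.285035i  Y=-0.294878-0.214829i  product +0.045311-0.095651i
  m=+5: Y*=-0.067261+0.420352i  Y=+0.168571+0.000275i  product -0.011454+0.070840i
  m=+6: Y*=-0.115546+0.209233i  Y=-0.035659+0.025802i  product -0.001278-0.010442i
Σ over m = -0.010417-0.000000i; ×(4π/13) → -0.010070-0.000000i. Real part: -0.010070

-0.010070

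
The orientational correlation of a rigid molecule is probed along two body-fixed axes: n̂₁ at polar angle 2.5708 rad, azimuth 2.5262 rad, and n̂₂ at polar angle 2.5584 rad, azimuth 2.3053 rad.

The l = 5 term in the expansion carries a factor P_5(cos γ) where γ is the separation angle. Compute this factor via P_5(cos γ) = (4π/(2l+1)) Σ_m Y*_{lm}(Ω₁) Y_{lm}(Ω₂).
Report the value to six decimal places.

0.893173

Expand P_5 via completeness: Σ_{m} conj(Y_{5,m}) at Ω₁ times Y_{5,m} at Ω₂ —
  [-5]  conj(Y_{5,-5})(Ω₁) = (0.021326, 0.001380) ; Y_{5,-5}(Ω₂) = (0.011902, 0.020270) ; Δ = (0.000226, 0.000449)
  [-4]  conj(Y_{5,-4})(Ω₁) = (0.081838, 0.066182) ; Y_{5,-4}(Ω₂) = (0.110344, 0.022779) ; Δ = (0.007523, 0.009167)
  [-3]  conj(Y_{5,-3})(Ω₁) = (0.079714, 0.282111) ; Y_{5,-3}(Ω₂) = (0.245561, -0.180065) ; Δ = (0.070373, 0.054922)
  [-2]  conj(Y_{5,-2})(Ω₁) = (-0.156087, 0.441237) ; Y_{5,-2}(Ω₂) = (0.047525, -0.465288) ; Δ = (0.197884, 0.093596)
  [-1]  conj(Y_{5,-1})(Ω₁) = (-0.228309, 0.161409) ; Y_{5,-1}(Ω₂) = (-0.170223, -0.188496) ; Δ = (0.069288, 0.015560)
  [+0]  conj(Y_{5,0})(Ω₁) = (0.293154, -0.000000) ; Y_{5,0}(Ω₂) = (0.311278, 0.000000) ; Δ = (0.091252, 0.000000)
  [+1]  conj(Y_{5,1})(Ω₁) = (0.228309, 0.161409) ; Y_{5,1}(Ω₂) = (0.170223, -0.188496) ; Δ = (0.069288, -0.015560)
  [+2]  conj(Y_{5,2})(Ω₁) = (-0.156087, -0.441237) ; Y_{5,2}(Ω₂) = (0.047525, 0.465288) ; Δ = (0.197884, -0.093596)
  [+3]  conj(Y_{5,3})(Ω₁) = (-0.079714, 0.282111) ; Y_{5,3}(Ω₂) = (-0.245561, -0.180065) ; Δ = (0.070373, -0.054922)
  [+4]  conj(Y_{5,4})(Ω₁) = (0.081838, -0.066182) ; Y_{5,4}(Ω₂) = (0.110344, -0.022779) ; Δ = (0.007523, -0.009167)
  [+5]  conj(Y_{5,5})(Ω₁) = (-0.021326, 0.001380) ; Y_{5,5}(Ω₂) = (-0.011902, 0.020270) ; Δ = (0.000226, -0.000449)
Accumulated sum (0.781841, 0.000000); after 4π/(2l+1) scaling, (0.893173, 0.000000) ⇒ P_5 = 0.893173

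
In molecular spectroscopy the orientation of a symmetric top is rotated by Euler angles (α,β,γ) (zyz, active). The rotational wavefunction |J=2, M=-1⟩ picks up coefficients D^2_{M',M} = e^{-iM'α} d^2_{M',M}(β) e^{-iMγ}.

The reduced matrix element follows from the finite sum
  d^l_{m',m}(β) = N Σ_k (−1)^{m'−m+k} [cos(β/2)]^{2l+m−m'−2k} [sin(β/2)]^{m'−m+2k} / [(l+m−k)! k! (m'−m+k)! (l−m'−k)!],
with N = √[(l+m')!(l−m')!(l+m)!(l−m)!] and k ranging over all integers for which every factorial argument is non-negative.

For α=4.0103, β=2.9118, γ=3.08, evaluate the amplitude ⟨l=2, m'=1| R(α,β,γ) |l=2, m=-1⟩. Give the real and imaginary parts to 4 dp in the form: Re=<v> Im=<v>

First d^2_{1,-1}(β=2.9118), then the phase factors e^{-i(1)α} and e^{-i(-1)γ}:
With c≡cos(β/2)=0.114644 and s≡sin(β/2)=0.993407, N=[6·1·1·6]^{1/2}=6.000000
The bounds max(0,m−m')=0 and min(l+m,l−m')=1 give 2 terms
  k=0: (−1)^2·6.0000/(2)·0.1146^2·0.9934^2 = +0.038911
  k=1: (−1)^3·6.0000/(6)·0.1146^0·0.9934^4 = -0.973886
d^2_{1,-1}(2.9118) = +0.038911 -0.973886 = -0.934975
Phases: e^{-i·(1)·4.0103}=-0.645814+0.763495i, e^{-i·(-1)·3.0800}=-0.998104+0.061554i ⇒ D=-0.558735+0.749662i

Re=-0.5587 Im=0.7497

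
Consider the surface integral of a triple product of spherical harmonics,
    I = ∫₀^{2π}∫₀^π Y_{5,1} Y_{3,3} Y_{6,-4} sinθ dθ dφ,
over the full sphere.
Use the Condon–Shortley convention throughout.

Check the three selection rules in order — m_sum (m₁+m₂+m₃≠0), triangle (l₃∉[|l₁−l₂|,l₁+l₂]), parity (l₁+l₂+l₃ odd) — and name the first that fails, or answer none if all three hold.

Σmᵢ = 0  ✓
l₃∈[|l₁−l₂|,l₁+l₂]=[2,8], have l₃=6  ✓
Σlᵢ = 14 ⇒ even  ✓

none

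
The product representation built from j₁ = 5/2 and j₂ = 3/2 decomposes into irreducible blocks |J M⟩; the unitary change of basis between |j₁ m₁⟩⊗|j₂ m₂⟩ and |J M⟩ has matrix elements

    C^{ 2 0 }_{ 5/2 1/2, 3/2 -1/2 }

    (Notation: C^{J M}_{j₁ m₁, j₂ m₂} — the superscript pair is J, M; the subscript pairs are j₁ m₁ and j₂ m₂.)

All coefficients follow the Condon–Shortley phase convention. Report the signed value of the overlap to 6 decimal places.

−√(1/14) ≈ -0.267261

triangle: 2!·3!·1!/7! = 12/5040
(j±m)!: 3!·2!·1!·2!·2!·2! = 96
prefactor² = (2J+1)·Δ·N² = 8/7
  k=0: +1/(0!·2!·2!·1!·1!·0!) = 1/4
  k=1: −1/(1!·1!·1!·0!·2!·1!) = -1/2
Σ = -1/4  ⇒  CG² = 8/7·(-1/4)² = 1/14
CG = −√(1/14) = -0.267261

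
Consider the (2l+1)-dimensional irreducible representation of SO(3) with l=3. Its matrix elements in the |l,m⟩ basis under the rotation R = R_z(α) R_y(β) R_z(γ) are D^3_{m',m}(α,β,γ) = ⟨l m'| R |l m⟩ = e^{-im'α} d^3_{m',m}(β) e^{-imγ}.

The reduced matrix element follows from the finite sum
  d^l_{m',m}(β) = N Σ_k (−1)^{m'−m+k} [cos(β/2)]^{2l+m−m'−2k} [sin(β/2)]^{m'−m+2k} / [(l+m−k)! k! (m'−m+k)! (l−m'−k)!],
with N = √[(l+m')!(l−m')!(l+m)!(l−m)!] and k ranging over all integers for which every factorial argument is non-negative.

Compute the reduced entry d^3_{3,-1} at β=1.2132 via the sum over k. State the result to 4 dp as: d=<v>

d=0.2761

d^3_{3,-1}(β=1.2132) via the finite sum:
c=cos(1.213200/2)=0.821591, s=sin(1.213200/2)=0.570077; N=√[720·1·2·24]=185.903201
The bounds max(0,m−m')=0 and min(l+m,l−m')=0 give 1 term
  k=0: (−1)^4·185.9032/(48)·0.8216^2·0.5701^4 = +0.276116
d^3_{3,-1}(1.2132) = +0.276116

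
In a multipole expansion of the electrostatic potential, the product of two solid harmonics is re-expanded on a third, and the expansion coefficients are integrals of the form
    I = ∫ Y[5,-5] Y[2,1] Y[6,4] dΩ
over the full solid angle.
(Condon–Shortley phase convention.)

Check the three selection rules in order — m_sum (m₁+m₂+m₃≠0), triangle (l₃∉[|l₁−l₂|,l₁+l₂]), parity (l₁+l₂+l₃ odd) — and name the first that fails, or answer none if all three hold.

parity

azimuthal sum: -5 + 1 + 4 = 0  ✓
3 ≤ 6 ≤ 7 (triangle on l)  ✓
L = 5 + 2 + 6 = 13 (odd)  ✗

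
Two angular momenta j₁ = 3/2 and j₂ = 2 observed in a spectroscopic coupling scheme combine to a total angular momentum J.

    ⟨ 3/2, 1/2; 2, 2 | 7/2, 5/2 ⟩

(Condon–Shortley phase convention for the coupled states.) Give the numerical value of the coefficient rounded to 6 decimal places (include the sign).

triangle: 0!×3!×4!/8! = 144/40320
(j±m)!: 2!×1!×4!×0!×6!×1! = 34560
prefactor² = (2J+1)×Δ×N² = 6912/7
  k=0: +1/(0!×0!×1!×4!×2!×0!) = 1/48
Σ = 1/48  ⇒  CG² = 6912/7×(1/48)² = 3/7
CG = +√(3/7) = +0.654654

+0.654654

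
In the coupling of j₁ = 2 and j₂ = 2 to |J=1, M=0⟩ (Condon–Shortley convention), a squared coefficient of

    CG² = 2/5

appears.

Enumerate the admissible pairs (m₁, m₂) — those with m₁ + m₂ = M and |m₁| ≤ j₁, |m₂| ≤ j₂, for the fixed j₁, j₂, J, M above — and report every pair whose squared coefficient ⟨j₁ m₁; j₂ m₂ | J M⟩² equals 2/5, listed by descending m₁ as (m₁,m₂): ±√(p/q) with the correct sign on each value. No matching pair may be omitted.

Admissible pairs with m₁+m₂ = M = 0: (-2,2), (-1,1), (0,0), (1,-1), (2,-2)
  (m₁,m₂)=(2,-2): CG² = 2/5, CG = +√(2/5)   ← matches the target
  (m₁,m₂)=(1,-1): CG² = 1/10, CG = −√(1/10)
  (m₁,m₂)=(0,0): CG² = 0/1, CG = 0
  (m₁,m₂)=(-1,1): CG² = 1/10, CG = +√(1/10)
  (m₁,m₂)=(-2,2): CG² = 2/5, CG = −√(2/5)   ← matches the target
Pairs with CG² = 2/5: (2,-2): +√(2/5); (-2,2): −√(2/5)

(2,-2): +√(2/5); (-2,2): −√(2/5)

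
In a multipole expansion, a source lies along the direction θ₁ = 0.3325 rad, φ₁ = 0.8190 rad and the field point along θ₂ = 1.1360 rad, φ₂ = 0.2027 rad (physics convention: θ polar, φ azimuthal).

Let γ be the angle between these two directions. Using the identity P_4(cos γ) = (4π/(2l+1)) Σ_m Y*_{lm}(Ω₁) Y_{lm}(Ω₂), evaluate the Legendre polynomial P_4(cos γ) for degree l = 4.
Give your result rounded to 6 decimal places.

-0.426938

Expand P_4 via completeness: Σ_{m} conj(Y_{4,m}) at Ω₁ times Y_{4,m} at Ω₂ —
  term(m=-4) = (-0.001173, 0.000942)   from Y*(Ω₁)=(-0.004978, -0.000673), Y(Ω₂)=(0.206280, -0.217036)
  term(m=-3) = (-0.004443, 0.015562)   from Y*(Ω₁)=(-0.031873, 0.026018), Y(Ω₂)=(0.322825, -0.224716)
  term(m=-2) = (0.004138, 0.011764)   from Y*(Ω₁)=(-0.012575, 0.186841), Y(Ω₂)=(0.061198, -0.026264)
  term(m=-1) = (-0.123152, -0.087233)   from Y*(Ω₁)=(0.324395, 0.346962), Y(Ω₂)=(-0.311224, 0.063964)
  term(m=+0) = (-0.056511, 0.000000)   from Y*(Ω₁)=(0.437489, -0.000000), Y(Ω₂)=(-0.129172, 0.000000)
  term(m=+1) = (-0.123152, 0.087233)   from Y*(Ω₁)=(-0.324395, 0.346962), Y(Ω₂)=(0.311224, 0.063964)
  term(m=+2) = (0.004138, -0.011764)   from Y*(Ω₁)=(-0.012575, -0.186841), Y(Ω₂)=(0.061198, 0.026264)
  term(m=+3) = (-0.004443, -0.015562)   from Y*(Ω₁)=(0.031873, 0.026018), Y(Ω₂)=(-0.322825, -0.224716)
  term(m=+4) = (-0.001173, -0.000942)   from Y*(Ω₁)=(-0.004978, 0.000673), Y(Ω₂)=(0.206280, 0.217036)
Total Σ_m = (-0.305772, 0.000000). Multiply by 1.396263: (-0.426938, 0.000000). P_4(cos γ) = -0.426938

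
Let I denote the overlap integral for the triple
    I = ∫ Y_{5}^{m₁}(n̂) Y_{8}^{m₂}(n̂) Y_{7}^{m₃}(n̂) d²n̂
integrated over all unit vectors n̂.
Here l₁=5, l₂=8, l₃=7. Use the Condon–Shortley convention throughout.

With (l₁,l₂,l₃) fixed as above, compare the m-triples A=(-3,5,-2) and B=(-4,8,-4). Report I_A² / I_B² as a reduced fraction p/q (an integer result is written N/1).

35/176

Same 5,8,7: normalisation and zero-m 3j drop out of the ratio.
A: Δ: 6! 4! 10! / 21! → 1/814773960; sum: t=4:+1/418037760 t=5:−1/58060800 t=6:+1/87091200 = -1/298598400; 3j²(5 8 7; -3 5 -2) = Δ·Π!·Σ² = 7/3876  (sign +1)
B: Δ: 6! 4! 10! / 21! → 1/814773960; sum: t=6:+1/15676416000 = 1/15676416000; 3j²(5 8 7; -4 8 -4) = Δ·Π!·Σ² = 44/4845  (sign -1)
I_A²/I_B² = (7/3876)/(44/4845) = 35/176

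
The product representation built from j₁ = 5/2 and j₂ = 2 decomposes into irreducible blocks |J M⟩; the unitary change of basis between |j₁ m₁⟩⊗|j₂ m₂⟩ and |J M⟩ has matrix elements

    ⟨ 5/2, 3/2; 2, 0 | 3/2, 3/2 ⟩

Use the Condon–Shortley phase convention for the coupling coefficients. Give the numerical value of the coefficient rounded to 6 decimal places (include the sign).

-0.585540  (= −√(12/35))

triangle: 3!×2!×1!/7! = 12/5040
(j±m)!: 4!×1!×2!×2!×3!×0! = 576
prefactor² = (2J+1)×Δ×N² = 192/35
  k=1: −1/(1!×2!×0!×1!×2!×0!) = -1/4
Σ = -1/4  ⇒  CG² = 192/35×(-1/4)² = 12/35
CG = −√(12/35) = -0.585540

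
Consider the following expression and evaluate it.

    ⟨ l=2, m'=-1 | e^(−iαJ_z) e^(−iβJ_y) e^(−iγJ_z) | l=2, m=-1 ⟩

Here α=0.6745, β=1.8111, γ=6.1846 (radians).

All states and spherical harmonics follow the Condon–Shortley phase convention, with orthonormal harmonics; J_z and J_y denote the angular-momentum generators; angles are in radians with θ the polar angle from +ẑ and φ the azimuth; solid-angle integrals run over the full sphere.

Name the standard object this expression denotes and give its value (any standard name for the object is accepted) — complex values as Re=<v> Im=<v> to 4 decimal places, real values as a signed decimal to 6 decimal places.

Wigner D-matrix element, Re=-0.4716 Im=-0.3063

This is a Wigner D-matrix element — the rotation-matrix element ⟨l m'| R(α,β,γ) |l m⟩ in the angular-momentum basis.
First d^2_{-1,-1}(β=1.8111), then the phase factors e^{-i(-1)α} and e^{-i(-1)γ}:
With c≡cos(β/2)=0.617253 and s≡sin(β/2)=0.786765, N=[1·6·1·6]^{1/2}=6.000000
The bounds max(0,m−m')=0 and min(l+m,l−m')=1 give 2 terms
  k=0: (−1)^0·6.0000/(6)·0.6173^4·0.7868^0 = +0.145162
  k=1: (−1)^1·6.0000/(2)·0.6173^2·0.7868^2 = -0.707518
d^2_{-1,-1}(1.8111) = +0.145162 -0.707518 = -0.562356
D = (+0.781019+0.624507i)·(-0.562356)·(+0.995144-0.098426i) = -0.471645-0.306260i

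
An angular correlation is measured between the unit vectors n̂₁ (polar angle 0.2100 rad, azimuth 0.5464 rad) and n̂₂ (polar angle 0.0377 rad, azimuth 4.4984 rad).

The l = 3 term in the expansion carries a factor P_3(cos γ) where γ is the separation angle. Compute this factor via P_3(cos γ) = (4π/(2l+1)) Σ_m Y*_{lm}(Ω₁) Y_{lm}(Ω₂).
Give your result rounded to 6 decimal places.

0.837383

Expand P_3 via completeness: Σ_{m} conj(Y_{3,m}) at Ω₁ times Y_{3,m} at Ω₂ —
  m=-3: Y*=-0.000258+0.003771i  Y=+0.000013-0.000018i  product +0.000000+0.000000i
  m=-2: Y*=+0.019980+0.038567i  Y=-0.001320-0.000602i  product -0.000003-0.000063i
  m=-1: Y*=+0.217738+0.132420i  Y=-0.010329+0.047528i  product -0.008543+0.008981i
  m=+0: Y*=+0.650654-0.000000i  Y=+0.743174+0.000000i  product +0.483549+0.000000i
  m=+1: Y*=-0.217738+0.132420i  Y=+0.010329+0.047528i  product -0.008543-0.008981i
  m=+2: Y*=+0.019980-0.038567i  Y=-0.001320+0.000602i  product -0.000003+0.000063i
  m=+3: Y*=+0.000258+0.003771i  Y=-0.000013-0.000018i  product +0.000000-0.000000i
Total Σ_m = +0.466458-0.000000i. Multiply by 1.795196: +0.837383-0.000000i. P_3(cos γ) = 0.837383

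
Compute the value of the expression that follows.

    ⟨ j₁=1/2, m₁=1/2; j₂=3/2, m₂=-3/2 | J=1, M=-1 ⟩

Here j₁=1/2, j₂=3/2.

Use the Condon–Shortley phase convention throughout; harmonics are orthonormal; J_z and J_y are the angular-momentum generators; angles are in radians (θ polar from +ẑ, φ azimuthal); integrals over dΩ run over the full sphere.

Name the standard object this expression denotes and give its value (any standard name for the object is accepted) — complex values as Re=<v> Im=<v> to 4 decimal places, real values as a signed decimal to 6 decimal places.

Clebsch–Gordan coefficient, +√(3/4) ≈ +0.866025

This is a Clebsch–Gordan (vector-coupling) coefficient.
j₁+j₂−J=1  J+j₁−j₂=0  J−j₁+j₂=2  j₁+j₂+J+1=4
(j₁±m₁, j₂±m₂, J±M) = (1,0,0,3,0,2)
P² = 3
sum k=0..0:
  [0] +1/2 = 1/2
S = 1/2
C² = P²·S² = 3/4 ; C = +0.866025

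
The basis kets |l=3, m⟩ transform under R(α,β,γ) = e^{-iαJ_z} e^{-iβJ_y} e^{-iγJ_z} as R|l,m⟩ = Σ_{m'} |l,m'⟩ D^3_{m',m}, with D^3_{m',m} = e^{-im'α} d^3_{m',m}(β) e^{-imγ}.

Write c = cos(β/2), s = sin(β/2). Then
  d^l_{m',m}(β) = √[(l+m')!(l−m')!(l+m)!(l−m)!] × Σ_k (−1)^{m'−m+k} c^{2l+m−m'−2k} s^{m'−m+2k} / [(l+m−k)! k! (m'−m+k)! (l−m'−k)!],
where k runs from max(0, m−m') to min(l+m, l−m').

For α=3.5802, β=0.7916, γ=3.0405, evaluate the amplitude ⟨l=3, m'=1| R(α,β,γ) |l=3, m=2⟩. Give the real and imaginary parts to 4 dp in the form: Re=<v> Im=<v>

D^3_{1,2}(3.5802,0.7916,3.0405) = e^{-i·1·3.5802}·d^3_{1,2}(0.7916)·e^{-i·2·3.0405}. Compute d first:
c=cos(0.791600/2)=0.922688, s=sin(0.791600/2)=0.385546; N=√[24·2·120·1]=75.894664
k∈{1,2} keeps every argument non-negative
  k=1: (−1)^0·75.8947/(24)·0.9227^5·0.3855^1 = +0.815365
  k=2: (−1)^1·75.8947/(12)·0.9227^3·0.3855^3 = -0.284725
d^3_{1,2}(0.7916) = +0.815365 -0.284725 = +0.530640
Attach z-rotation phases: D = e^{-i(1)(3.5802)}·(+0.530640)·e^{-i(2)(3.0405)} = -0.515879+0.124290i

Re=-0.5159 Im=0.1243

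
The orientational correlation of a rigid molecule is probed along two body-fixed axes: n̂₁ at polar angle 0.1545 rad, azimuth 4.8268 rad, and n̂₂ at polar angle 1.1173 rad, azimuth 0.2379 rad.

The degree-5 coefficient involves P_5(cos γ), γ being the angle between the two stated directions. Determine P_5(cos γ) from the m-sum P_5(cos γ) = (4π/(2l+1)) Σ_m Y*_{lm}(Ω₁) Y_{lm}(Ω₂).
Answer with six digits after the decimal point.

0.248405

Term-by-term m-sum for l=5 (normalisation 4π/11 = 1.142397):
  term(m=-5) = (-0.000006, -0.000009)   from Y*(Ω₁)=(0.000022, -0.000034), Y(Ω₂)=(0.101376, -0.252861)
  term(m=-4) = (0.000301, -0.000162)   from Y*(Ω₁)=(0.000730, 0.000359), Y(Ω₂)=(0.243683, -0.341917)
  term(m=-3) = (0.000650, 0.001673)   from Y*(Ω₁)=(-0.003304, 0.009244), Y(Ω₂)=(0.138190, -0.119670)
  term(m=-2) = (0.018877, -0.004759)   from Y*(Ω₁)=(-0.074500, -0.017351), Y(Ω₂)=(-0.226230, 0.116573)
  term(m=-1) = (0.011734, 0.094534)   from Y*(Ω₁)=(0.041349, -0.359827), Y(Ω₂)=(-0.255599, 0.061981)
  term(m=+0) = (0.154333, 0.000000)   from Y*(Ω₁)=(0.775297, -0.000000), Y(Ω₂)=(0.199063, 0.000000)
  term(m=+1) = (0.011734, -0.094534)   from Y*(Ω₁)=(-0.041349, -0.359827), Y(Ω₂)=(0.255599, 0.061981)
  term(m=+2) = (0.018877, 0.004759)   from Y*(Ω₁)=(-0.074500, 0.017351), Y(Ω₂)=(-0.226230, -0.116573)
  term(m=+3) = (0.000650, -0.001673)   from Y*(Ω₁)=(0.003304, 0.009244), Y(Ω₂)=(-0.138190, -0.119670)
  term(m=+4) = (0.000301, 0.000162)   from Y*(Ω₁)=(0.000730, -0.000359), Y(Ω₂)=(0.243683, 0.341917)
  term(m=+5) = (-0.000006, 0.000009)   from Y*(Ω₁)=(-0.000022, -0.000034), Y(Ω₂)=(-0.101376, -0.252861)
Σ over m = (0.217442, -0.000000); ×(4π/11) → (0.248405, -0.000000). Real part: 0.248405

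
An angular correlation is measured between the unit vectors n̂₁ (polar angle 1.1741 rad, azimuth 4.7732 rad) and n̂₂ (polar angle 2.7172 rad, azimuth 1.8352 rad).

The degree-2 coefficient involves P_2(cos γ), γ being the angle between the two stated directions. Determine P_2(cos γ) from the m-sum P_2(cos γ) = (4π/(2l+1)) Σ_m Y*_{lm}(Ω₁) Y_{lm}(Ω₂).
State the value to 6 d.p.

Addition theorem: P_2(cos γ) = (4π/5) Σ_m Y*_{lm}(Ω₁) Y_{lm}(Ω₂), m = −2…2:
  term(m=-2) = (0.019762, -0.008523)   from Y*(Ω₁)=(-0.326182, -0.039868), Y(Ω₂)=(-0.056548, 0.033042)
  term(m=-1) = (0.078162, -0.016137)   from Y*(Ω₁)=(0.016732, -0.274803), Y(Ω₂)=(0.075758, 0.279816)
  term(m=+0) = (-0.081909, -0.000000)   from Y*(Ω₁)=(-0.174142, -0.000000), Y(Ω₂)=(0.470357, 0.000000)
  term(m=+1) = (0.078162, 0.016137)   from Y*(Ω₁)=(-0.016732, -0.274803), Y(Ω₂)=(-0.075758, 0.279816)
  term(m=+2) = (0.019762, 0.008523)   from Y*(Ω₁)=(-0.326182, 0.039868), Y(Ω₂)=(-0.056548, -0.033042)
Σ over m = (0.113939, 0.000000); ×(4π/5) → (0.286360, 0.000000). Real part: 0.286360

0.286360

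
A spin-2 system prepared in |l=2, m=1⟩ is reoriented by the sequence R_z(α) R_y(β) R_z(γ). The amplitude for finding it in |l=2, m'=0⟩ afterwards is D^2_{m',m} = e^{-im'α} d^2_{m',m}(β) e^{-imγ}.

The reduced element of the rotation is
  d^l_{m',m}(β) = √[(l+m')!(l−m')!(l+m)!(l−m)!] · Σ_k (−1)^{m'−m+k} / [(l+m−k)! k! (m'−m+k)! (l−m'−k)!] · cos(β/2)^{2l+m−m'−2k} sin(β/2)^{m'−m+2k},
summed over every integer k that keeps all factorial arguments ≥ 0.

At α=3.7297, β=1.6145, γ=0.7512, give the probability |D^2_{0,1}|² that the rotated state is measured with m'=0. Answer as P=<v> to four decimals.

P=0.0029

Split into d^2_{0,1}(β=1.6145) × two z-phases.
With c≡cos(β/2)=0.691488 and s≡sin(β/2)=0.722388, N=[2·2·6·1]^{1/2}=4.898979
k∈{1,2} keeps every argument non-negative
  k=1: (−1)^0·4.8990/(2)·0.6915^3·0.7224^1 = +0.585059
  k=2: (−1)^1·4.8990/(2)·0.6915^1·0.7224^3 = -0.638517
d^2_{0,1}(1.6145) = +0.585059 -0.638517 = -0.053458
|D^2_{0,1}|² = |d^2_{0,1}(β)|² = (-0.053458)² = 0.002858 (the z-rotation phases have unit modulus)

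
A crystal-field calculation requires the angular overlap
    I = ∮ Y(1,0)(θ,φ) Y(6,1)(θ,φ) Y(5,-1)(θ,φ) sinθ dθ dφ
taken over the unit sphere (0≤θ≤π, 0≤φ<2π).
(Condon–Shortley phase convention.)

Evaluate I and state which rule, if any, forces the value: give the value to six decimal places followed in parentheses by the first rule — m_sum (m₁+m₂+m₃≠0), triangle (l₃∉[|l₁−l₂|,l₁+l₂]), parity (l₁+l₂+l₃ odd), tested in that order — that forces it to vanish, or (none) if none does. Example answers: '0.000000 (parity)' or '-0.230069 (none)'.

-0.241725 (none)

Checks pass: Σm=0; 12 even; l₃=5∈[5,7].
(2·1+1)(2·6+1)(2·5+1) = 429
Δ: 2! 0! 10! / 13! → 1/858
sum: t=1:−1/14400 = -1/14400
3j²(1 6 5; 0 0 0) = Δ·Π!·Σ² = 6/143  (sign +1)
sum: t=1:−1/17280 = -1/17280
3j²(1 6 5; 0 1 -1) = Δ·Π!·Σ² = 35/858  (sign -1)
combine: 4πI² = 429·6/143·35/858 = 105/143
take √, sign -1: I = -0.24172507
No selection rule forces the value: the integral is nonzero (none).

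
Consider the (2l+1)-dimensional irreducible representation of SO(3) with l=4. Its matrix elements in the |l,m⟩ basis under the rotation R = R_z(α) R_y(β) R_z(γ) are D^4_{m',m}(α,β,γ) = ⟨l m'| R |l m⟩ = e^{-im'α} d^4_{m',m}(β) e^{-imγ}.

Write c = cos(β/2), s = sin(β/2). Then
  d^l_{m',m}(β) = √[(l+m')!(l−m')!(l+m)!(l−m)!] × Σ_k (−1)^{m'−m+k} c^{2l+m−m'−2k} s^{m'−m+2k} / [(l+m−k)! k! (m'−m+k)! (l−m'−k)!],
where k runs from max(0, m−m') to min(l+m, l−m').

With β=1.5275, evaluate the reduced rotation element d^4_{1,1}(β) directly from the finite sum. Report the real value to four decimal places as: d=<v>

d^4_{1,1}(β=1.5275) via the finite sum:
c=cos(1.527500/2)=0.722247, s=sin(1.527500/2)=0.691635; N=√[120·6·120·6]=720.000000
The bounds max(0,m−m')=0 and min(l+m,l−m')=3 give 4 terms
  k=0: (−1)^0·720.0000/(720)·0.7222^8·0.6916^0 = +0.074044
  k=1: (−1)^1·720.0000/(48)·0.7222^6·0.6916^2 = -1.018500
  k=2: (−1)^2·720.0000/(24)·0.7222^4·0.6916^4 = +1.867981
  k=3: (−1)^3·720.0000/(72)·0.7222^2·0.6916^6 = -0.570996
d^4_{1,1}(1.5275) = +0.074044 -1.018500 +1.867981 -0.570996 = +0.352529

d=0.3525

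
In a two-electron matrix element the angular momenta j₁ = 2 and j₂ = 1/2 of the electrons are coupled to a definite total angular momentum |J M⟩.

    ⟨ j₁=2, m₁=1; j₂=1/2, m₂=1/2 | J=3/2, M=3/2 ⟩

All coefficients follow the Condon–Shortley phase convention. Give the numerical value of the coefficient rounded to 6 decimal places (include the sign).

−√(1/5) = -0.447214

triangle: 1!·3!·0!/5! = 6/120
(j±m)!: 3!·1!·1!·0!·3!·0! = 36
prefactor² = (2J+1)·Δ·N² = 36/5
  k=1: −1/(1!·0!·0!·0!·3!·0!) = -1/6
Σ = -1/6  ⇒  CG² = 36/5·(-1/6)² = 1/5
CG = −√(1/5) = -0.447214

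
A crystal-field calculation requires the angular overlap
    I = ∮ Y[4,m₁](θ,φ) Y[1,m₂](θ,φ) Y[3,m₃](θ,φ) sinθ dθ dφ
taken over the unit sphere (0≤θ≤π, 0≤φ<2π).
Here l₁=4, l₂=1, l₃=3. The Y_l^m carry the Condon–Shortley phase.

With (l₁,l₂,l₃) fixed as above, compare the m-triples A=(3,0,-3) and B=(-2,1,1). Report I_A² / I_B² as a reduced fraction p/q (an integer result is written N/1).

7/15

l's match ⇒ only the (l;m) 3-j factors differ between A and B.
A: triangle coeff Δ(4,1,3) = 1/252; Σ_t [1,1]: t=1:−1/720 = -1/720; (3j)²=1/36 [(4 1 3; 3 0 -3)], sign=-1
B: triangle coeff Δ(4,1,3) = 1/252; Σ_t [2,2]: t=2:+1/96 = 1/96; (3j)²=5/84 [(4 1 3; -2 1 1)], sign=+1
I_A²/I_B² = (1/36)/(5/84) = 7/15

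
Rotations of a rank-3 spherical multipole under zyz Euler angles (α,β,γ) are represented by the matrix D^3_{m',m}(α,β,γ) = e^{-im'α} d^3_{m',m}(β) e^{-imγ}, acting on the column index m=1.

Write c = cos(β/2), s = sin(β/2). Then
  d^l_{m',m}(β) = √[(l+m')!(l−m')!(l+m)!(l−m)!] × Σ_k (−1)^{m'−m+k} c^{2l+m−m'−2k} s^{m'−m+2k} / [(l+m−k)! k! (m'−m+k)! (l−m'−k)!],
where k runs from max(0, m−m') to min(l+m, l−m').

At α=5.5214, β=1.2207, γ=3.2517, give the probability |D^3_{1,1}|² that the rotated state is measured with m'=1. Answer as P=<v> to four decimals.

D^3_{1,1}(5.5214,1.2207,3.2517) = e^{-i·1·5.5214}·d^3_{1,1}(1.2207)·e^{-i·1·3.2517}. Compute d first:
Half-angle: c=0.819447, s=0.573154. N=√(24·2·24·2)=48.000000
Admissible k: 0..2 (factorial args all ≥0)
  k=0: (−1)^0·48.0000/(48)·0.8194^6·0.5732^0 = +0.302780
  k=1: (−1)^1·48.0000/(6)·0.8194^4·0.5732^2 = -1.184998
  k=2: (−1)^2·48.0000/(8)·0.8194^2·0.5732^4 = +0.434790
d^3_{1,1}(1.2207) = +0.302780 -1.184998 +0.434790 = -0.447428
|D^3_{1,1}|² = |d^3_{1,1}(β)|² = (-0.447428)² = 0.200192 (the z-rotation phases have unit modulus)

P=0.2002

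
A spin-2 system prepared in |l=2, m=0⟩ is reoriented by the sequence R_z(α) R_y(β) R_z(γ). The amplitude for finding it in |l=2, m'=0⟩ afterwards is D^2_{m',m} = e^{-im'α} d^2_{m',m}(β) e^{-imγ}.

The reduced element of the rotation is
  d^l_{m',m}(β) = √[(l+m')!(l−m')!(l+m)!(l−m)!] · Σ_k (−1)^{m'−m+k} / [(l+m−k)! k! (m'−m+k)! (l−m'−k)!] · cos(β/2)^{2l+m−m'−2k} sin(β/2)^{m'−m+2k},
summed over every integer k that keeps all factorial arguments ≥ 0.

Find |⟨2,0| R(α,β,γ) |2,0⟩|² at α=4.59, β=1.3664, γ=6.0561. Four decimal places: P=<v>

D^2_{0,0}(4.5900,1.3664,6.0561) = e^{-i·0·4.5900}·d^2_{0,0}(1.3664)·e^{-i·0·6.0561}. Compute d first:
Half-angle: c=0.775557, s=0.631278. N=√(2·2·2·2)=4.000000
Admissible k: 0..2 (factorial args all ≥0)
  k=0: (−1)^0·4.0000/(4)·0.7756^4·0.6313^0 = +0.361788
  k=1: (−1)^1·4.0000/(1)·0.7756^2·0.6313^2 = -0.958801
  k=2: (−1)^2·4.0000/(4)·0.7756^0·0.6313^4 = +0.158812
d^2_{0,0}(1.3664) = +0.361788 -0.958801 +0.158812 = -0.438201
|D^2_{0,0}|² = |d^2_{0,0}(β)|² = (-0.438201)² = 0.192020 (the z-rotation phases have unit modulus)

P=0.1920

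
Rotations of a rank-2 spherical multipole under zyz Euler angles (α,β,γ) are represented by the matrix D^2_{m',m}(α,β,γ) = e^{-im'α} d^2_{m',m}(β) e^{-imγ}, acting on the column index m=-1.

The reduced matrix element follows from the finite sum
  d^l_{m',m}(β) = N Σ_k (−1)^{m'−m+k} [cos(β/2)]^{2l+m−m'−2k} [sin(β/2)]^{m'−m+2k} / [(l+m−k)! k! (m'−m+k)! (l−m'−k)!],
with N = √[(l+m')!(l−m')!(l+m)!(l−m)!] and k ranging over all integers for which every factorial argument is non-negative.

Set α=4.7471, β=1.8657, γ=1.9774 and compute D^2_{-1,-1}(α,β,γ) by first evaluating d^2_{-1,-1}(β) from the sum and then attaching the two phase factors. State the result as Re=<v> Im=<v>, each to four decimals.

Split into d^2_{-1,-1}(β=1.8657) × two z-phases.
Half-angle: c=0.595547, s=0.803321. N=√(1·6·1·6)=6.000000
Admissible k: 0..1 (factorial args all ≥0)
  k=0: (−1)^0·6.0000/(6)·0.5955^4·0.8033^0 = +0.125795
  k=1: (−1)^1·6.0000/(2)·0.5955^2·0.8033^2 = -0.686643
d^2_{-1,-1}(1.8657) = +0.125795 -0.686643 = -0.560848
Phases: e^{-i·(-1)·4.7471}=+0.034704-0.999398i, e^{-i·(-1)·1.9774}=-0.395492+0.918469i ⇒ D=-0.507113-0.239554i

Re=-0.5071 Im=-0.2396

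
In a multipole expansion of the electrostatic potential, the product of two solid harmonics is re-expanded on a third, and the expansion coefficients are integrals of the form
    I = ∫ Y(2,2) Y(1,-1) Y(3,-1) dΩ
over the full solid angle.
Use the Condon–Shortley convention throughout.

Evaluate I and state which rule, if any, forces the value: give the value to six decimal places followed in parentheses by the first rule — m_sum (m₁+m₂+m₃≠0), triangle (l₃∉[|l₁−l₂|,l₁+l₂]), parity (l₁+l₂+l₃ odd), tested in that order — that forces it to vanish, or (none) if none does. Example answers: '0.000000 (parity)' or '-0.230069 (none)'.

Rules hold: Σm=0, L=6 even, 1≤3≤3.
N = 5·3·7 = 105
Δ = 0!·4!·2!/7! = 1/105
Racah Σ t=0..0: t=0:+1/4 = 1/4
⇒ 3j(2 1 3; 0 0 0)² = 3/35, sgn -1
Racah Σ t=0..0: t=0:+1/48 = 1/48
⇒ 3j(2 1 3; 2 -1 -1)² = 1/105, sgn +1
4πI² = N·(3j₀)²·(3jₘ)² = 3/35
I = -1·√(0.0857143/4π) = -0.08258890
No selection rule forces the value: the integral is nonzero (none).

-0.082589 (none)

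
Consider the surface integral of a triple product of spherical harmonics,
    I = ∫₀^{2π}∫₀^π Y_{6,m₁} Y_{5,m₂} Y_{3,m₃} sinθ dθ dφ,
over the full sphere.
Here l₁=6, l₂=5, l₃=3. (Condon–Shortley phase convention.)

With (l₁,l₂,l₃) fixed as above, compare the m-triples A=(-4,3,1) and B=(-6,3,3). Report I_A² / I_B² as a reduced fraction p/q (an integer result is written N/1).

Same 6,5,3: normalisation and zero-m 3j drop out of the ratio.
A: Δ: 8! 4! 2! / 15! → 1/675675; sum: t=6:+1/69120 t=7:−1/30240 t=8:+1/322560 = -1/64512; 3j²(6 5 3; -4 3 1) = Δ·Π!·Σ² = 10/1001  (sign -1)
B: Δ: 8! 4! 2! / 15! → 1/675675; sum: t=8:+1/1935360 = 1/1935360; 3j²(6 5 3; -6 3 3) = Δ·Π!·Σ² = 1/91  (sign +1)
I_A²/I_B² = (10/1001)/(1/91) = 10/11

10/11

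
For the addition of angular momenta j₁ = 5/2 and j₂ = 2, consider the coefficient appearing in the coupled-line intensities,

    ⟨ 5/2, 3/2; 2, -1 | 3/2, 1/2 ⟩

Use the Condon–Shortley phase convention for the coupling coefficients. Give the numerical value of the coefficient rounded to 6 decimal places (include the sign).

√[4·3!2!1!/7! · 4!1!1!3!2!1!] = √(96/35)
  +(−1)^0/∏(0,3,1,1,1,0)! = 1/6  (running 1/6)
  +(−1)^1/∏(1,2,0,0,2,1)! = -1/4  (running -1/12)
⟨..|..⟩ = √(96/35)·(-1/12) = -0.138013

−√(2/105) ≈ -0.138013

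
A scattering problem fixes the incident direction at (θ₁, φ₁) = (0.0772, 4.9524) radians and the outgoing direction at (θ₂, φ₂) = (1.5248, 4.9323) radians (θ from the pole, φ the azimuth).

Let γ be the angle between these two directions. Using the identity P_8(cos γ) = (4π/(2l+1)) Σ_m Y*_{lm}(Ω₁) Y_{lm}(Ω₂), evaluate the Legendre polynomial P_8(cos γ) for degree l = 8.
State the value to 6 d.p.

0.136847

Expand P_8 via completeness: Σ_{m} conj(Y_{8,m}) at Ω₁ times Y_{8,m} at Ω₂ —
  term(m=-8) = 0.00000 + 0.00000j   from Y*(Ω₁)=-0.00000 + 0.00000j, Y(Ω₂)=-0.09577 - 0.50203j
  term(m=-7) = 0.00000 + 0.00000j   from Y*(Ω₁)=-0.00000 - 0.00000j, Y(Ω₂)=-0.09405 - 0.00296j
  term(m=-6) = -0.00000 - 0.00000j   from Y*(Ω₁)=-0.00000 - 0.00000j, Y(Ω₂)=0.09007 - 0.35079j
  term(m=-5) = -0.00000 - 0.00000j   from Y*(Ω₁)=0.00002 - 0.00001j, Y(Ω₂)=-0.09836 - 0.05012j
  term(m=-4) = 0.00015 + 0.00001j   from Y*(Ω₁)=0.00027 + 0.00039j, Y(Ω₂)=0.20298 - 0.24536j
  term(m=-3) = 0.00074 + 0.00004j   from Y*(Ω₁)=-0.00413 + 0.00471j, Y(Ω₂)=-0.07227 - 0.09317j
  term(m=-2) = -0.01778 - 0.00072j   from Y*(Ω₁)=-0.05269 - 0.02743j, Y(Ω₂)=0.27110 - 0.12757j
  term(m=-1) = -0.04371 - 0.00088j   from Y*(Ω₁)=0.08583 - 0.35071j, Y(Ω₂)=-0.02641 - 0.11817j
  term(m=+0) = 0.30635 + 0.00000j   from Y*(Ω₁)=1.04161 + 0.00000j, Y(Ω₂)=0.29411 + 0.00000j
  term(m=+1) = -0.04371 + 0.00088j   from Y*(Ω₁)=-0.08583 - 0.35071j, Y(Ω₂)=0.02641 - 0.11817j
  term(m=+2) = -0.01778 + 0.00072j   from Y*(Ω₁)=-0.05269 + 0.02743j, Y(Ω₂)=0.27110 + 0.12757j
  term(m=+3) = 0.00074 - 0.00004j   from Y*(Ω₁)=0.00413 + 0.00471j, Y(Ω₂)=0.07227 - 0.09317j
  term(m=+4) = 0.00015 - 0.00001j   from Y*(Ω₁)=0.00027 - 0.00039j, Y(Ω₂)=0.20298 + 0.24536j
  term(m=+5) = -0.00000 + 0.00000j   from Y*(Ω₁)=-0.00002 - 0.00001j, Y(Ω₂)=0.09836 - 0.05012j
  term(m=+6) = -0.00000 + 0.00000j   from Y*(Ω₁)=-0.00000 + 0.00000j, Y(Ω₂)=0.09007 + 0.35079j
  term(m=+7) = 0.00000 - 0.00000j   from Y*(Ω₁)=0.00000 - 0.00000j, Y(Ω₂)=0.09405 - 0.00296j
  term(m=+8) = 0.00000 - 0.00000j   from Y*(Ω₁)=-0.00000 - 0.00000j, Y(Ω₂)=-0.09577 + 0.50203j
Total Σ_m = 0.18513 - 0.00000j. Multiply by 0.739198: 0.13685 - 0.00000j. P_8(cos γ) = 0.136847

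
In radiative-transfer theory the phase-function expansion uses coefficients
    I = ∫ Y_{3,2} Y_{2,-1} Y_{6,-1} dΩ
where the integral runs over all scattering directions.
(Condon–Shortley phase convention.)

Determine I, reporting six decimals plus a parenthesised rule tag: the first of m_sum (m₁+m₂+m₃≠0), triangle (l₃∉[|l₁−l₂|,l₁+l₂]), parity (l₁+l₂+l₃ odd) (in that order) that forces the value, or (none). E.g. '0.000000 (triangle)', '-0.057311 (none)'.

0.000000 (triangle)

triangle: need 1≤l₃≤5, have 6; I=0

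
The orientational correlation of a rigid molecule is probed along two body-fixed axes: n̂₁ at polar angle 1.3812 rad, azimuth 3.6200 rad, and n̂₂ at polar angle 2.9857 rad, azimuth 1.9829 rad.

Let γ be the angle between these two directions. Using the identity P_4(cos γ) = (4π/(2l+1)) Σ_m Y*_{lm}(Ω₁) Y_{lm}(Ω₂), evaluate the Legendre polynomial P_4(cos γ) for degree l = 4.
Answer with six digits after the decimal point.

Addition theorem: P_4(cos γ) = (4π/9) Σ_m Y*_{lm}(Ω₁) Y_{lm}(Ω₂), m = −4…4:
  m=-4: (-0.138381, 0.387699) × (-0.000020, -0.000256) = (0.000102, 0.000028)  (running Σ = (0.000102, 0.000028))
  m=-3: (-0.030200, -0.221387) × (-0.004371, -0.001519) = (-0.000204, 0.001014)  (running Σ = (-0.000102, 0.001041))
  m=-2: (-0.139667, -0.198148) × (-0.031936, 0.034516) = (0.011300, 0.001507)  (running Σ = (0.011197, 0.002549))
  m=-1: (0.213867, 0.110909) × (0.111351, 0.254728) = (-0.004437, 0.066828)  (running Σ = (0.006760, 0.069376))
  m=0: (0.209308, -0.000000) × (0.746432, 0.000000) = (0.156235, 0.000000)  (running Σ = (0.162995, 0.069376))
  m=1: (-0.213867, 0.110909) × (-0.111351, 0.254728) = (-0.004437, -0.066828)  (running Σ = (0.158557, 0.002549))
  m=2: (-0.139667, 0.198148) × (-0.031936, -0.034516) = (0.011300, -0.001507)  (running Σ = (0.169857, 0.001041))
  m=3: (0.030200, -0.221387) × (0.004371, -0.001519) = (-0.000204, -0.001014)  (running Σ = (0.169652, 0.000028))
  m=4: (-0.138381, -0.387699) × (-0.000020, 0.000256) = (0.000102, -0.000028)  (running Σ = (0.169755, 0.000000))
Accumulated sum (0.169755, 0.000000); after 4π/(2l+1) scaling, (0.237022, 0.000000) ⇒ P_4 = 0.237022

0.237022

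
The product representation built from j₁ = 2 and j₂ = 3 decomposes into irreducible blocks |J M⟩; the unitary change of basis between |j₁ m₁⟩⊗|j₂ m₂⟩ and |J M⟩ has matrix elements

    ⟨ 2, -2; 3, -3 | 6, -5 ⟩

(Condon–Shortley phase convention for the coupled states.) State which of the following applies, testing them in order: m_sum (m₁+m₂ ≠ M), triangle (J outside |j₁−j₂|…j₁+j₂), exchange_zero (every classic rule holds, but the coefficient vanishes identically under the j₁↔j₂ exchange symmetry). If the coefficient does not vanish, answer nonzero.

m-sum: m₁+m₂ = -2+(-3) = -5, M = -5  ✓
triangle: need |j₁−j₂| ≤ J ≤ j₁+j₂, i.e. J ∈ [1, 5]; J = 6 is outside ✗ ⇒ coefficient is 0

triangle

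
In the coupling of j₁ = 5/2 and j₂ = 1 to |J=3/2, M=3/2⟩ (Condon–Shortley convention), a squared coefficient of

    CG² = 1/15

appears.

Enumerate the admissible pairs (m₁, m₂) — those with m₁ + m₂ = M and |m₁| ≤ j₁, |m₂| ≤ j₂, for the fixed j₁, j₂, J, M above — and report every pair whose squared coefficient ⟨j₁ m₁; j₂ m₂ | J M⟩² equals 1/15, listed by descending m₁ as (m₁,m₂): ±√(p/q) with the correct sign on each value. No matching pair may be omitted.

Admissible pairs with m₁+m₂ = M = 3/2: (1/2,1), (3/2,0), (5/2,-1)
  (m₁,m₂)=(5/2,-1): CG² = 2/3, CG = +√(2/3)
  (m₁,m₂)=(3/2,0): CG² = 4/15, CG = −√(4/15)
  (m₁,m₂)=(1/2,1): CG² = 1/15, CG = +√(1/15)   ← matches the target
Pairs with CG² = 1/15: (1/2,1): +√(1/15)

(1/2,1): +√(1/15)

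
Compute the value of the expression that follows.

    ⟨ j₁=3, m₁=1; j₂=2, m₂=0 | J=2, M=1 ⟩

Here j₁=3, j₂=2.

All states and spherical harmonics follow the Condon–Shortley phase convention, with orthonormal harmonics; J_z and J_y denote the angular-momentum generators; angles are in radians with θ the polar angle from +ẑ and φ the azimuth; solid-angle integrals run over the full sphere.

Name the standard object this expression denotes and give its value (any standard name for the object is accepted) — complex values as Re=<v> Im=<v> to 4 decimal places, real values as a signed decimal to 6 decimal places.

This is a Clebsch–Gordan (vector-coupling) coefficient.
triangle: 3!·3!·1!/8! = 36/40320
(j±m)!: 4!·2!·2!·2!·3!·1! = 1152
prefactor² = (2J+1)·Δ·N² = 36/7
  k=1: −1/(1!·2!·1!·1!·2!·0!) = -1/4
  k=2: +1/(2!·1!·0!·0!·3!·1!) = 1/12
Σ = -1/6  ⇒  CG² = 36/7·(-1/6)² = 1/7
CG = −√(1/7) = -0.377964

Clebsch–Gordan coefficient, −√(1/7) ≈ -0.377964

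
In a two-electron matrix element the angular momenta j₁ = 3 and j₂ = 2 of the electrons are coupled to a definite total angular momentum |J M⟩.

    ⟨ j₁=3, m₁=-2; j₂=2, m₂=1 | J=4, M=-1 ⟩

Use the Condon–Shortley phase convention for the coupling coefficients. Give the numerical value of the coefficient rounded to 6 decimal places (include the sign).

−√(7/20) = -0.591608

triangle: 1!×5!×3!/10! = 720/3628800
(j±m)!: 1!×5!×3!×1!×3!×5! = 518400
prefactor² = (2J+1)×Δ×N² = 6480/7
  k=0: +1/(0!×1!×5!×3!×0!×0!) = 1/720
  k=1: −1/(1!×0!×4!×2!×1!×1!) = -1/48
Σ = -7/360  ⇒  CG² = 6480/7×(-7/360)² = 7/20
CG = −√(7/20) = -0.591608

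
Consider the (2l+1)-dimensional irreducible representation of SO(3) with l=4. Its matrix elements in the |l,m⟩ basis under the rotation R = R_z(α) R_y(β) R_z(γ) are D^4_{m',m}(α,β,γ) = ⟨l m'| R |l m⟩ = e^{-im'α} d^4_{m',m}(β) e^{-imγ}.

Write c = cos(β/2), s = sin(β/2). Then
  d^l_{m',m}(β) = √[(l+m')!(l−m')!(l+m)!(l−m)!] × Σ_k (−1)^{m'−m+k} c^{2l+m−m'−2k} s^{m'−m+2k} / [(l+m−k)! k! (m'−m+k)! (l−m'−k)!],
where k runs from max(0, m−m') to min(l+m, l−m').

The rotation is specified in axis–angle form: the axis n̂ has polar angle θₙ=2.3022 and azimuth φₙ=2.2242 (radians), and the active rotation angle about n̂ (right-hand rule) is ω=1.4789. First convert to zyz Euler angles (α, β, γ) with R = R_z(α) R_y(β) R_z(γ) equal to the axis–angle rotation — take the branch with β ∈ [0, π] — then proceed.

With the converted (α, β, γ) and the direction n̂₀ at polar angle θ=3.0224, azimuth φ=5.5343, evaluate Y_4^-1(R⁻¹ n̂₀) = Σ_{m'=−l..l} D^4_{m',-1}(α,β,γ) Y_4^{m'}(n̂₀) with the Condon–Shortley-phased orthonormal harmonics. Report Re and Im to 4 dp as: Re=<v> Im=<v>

Axis–angle → zyz. n̂ = (sinθₙcosφₙ, sinθₙsinφₙ, cosθₙ) = (-0.452416, +0.590939, -0.667915), ω = 1.4789.
R = I cosω + sinω [n̂]ₓ + (1−cosω) n̂n̂ᵀ gives
  R = [+0.277665, +0.422280, +0.862892; -0.907913, +0.408930, +0.092031; -0.314000, -0.808984, +0.496939]
β = atan2(√(R₁₃²+R₂₃²), R₃₃) = 1.050728; α = atan2(R₂₃, R₁₃) mod 2π = 0.106252; γ = atan2(R₃₂, −R₃₁) mod 2π = 5.082630
Need the full column D^4_{m',-1} for m'=−4..4 at α=0.1063, β=1.0507, γ=5.0826.
cos(β/2)=0.865141, sin(β/2)=0.501528
d^4_{-4,-1}: single k=3 term ⇒ +0.457525;  D = +0.326691-0.320317i
d^4_{-3,-1}: k∈[2..3] ⇒ +0.837111 -0.468866 = +0.368246;  D = +0.234117-0.284243i
d^4_{-2,-1}: k∈[1..3] ⇒ +0.771865 -1.296962 +0.290571 = -0.234527;  D = -0.129064+0.195819i
d^4_{-1,-1}: k∈[0..3] ⇒ +0.313832 -1.581992 +1.063287 -0.119109 = -0.323982;  D = -0.148600+0.287894i
d^4_{0,-1}: k∈[0..3] ⇒ -0.813617 +1.640542 -0.551320 +0.030879 = +0.306485;  D = +0.110899-0.285718i
d^4_{1,-1}: k∈[0..3] ⇒ +1.054661 -1.063287 +0.178664 -0.004003 = +0.166035;  D = +0.043324-0.160283i
d^4_{2,-1}: k∈[0..2] ⇒ -0.864642 +0.435857 -0.029295 = -0.458080;  D = -0.071957+0.452393i
d^4_{3,-1}: k∈[0..1] ⇒ +0.468866 -0.094540 = +0.374325;  D = +0.019264-0.373829i
d^4_{4,-1}: single k=0 term ⇒ -0.153756;  D = +0.008417+0.153525i
Y_4^{m'}(θ=3.0224,φ=5.5343) and Σ D·Y over m':
  (+0.3267-0.3203i)·(-0.0001+0.0000i)  (+0.2341-0.2842i)·(+0.0013-0.0016i)  (-0.1291+0.1958i)·(+0.0020+0.0278i)  (-0.1486+0.2879i)·(-0.1596-0.1483i)  (+0.1109-0.2857i)·(+0.7872+0.0000i)  (+0.0433-0.1603i)·(+0.1596-0.1483i)  (-0.0720+0.4524i)·(+0.0020-0.0278i)  (+0.0193-0.3738i)·(-0.0013-0.0016i)  (+0.0084+0.1535i)·(-0.0001-0.0000i)
Y_4^-1(R⁻¹ n̂) = +0.142778-0.281372i

Re=0.1428 Im=-0.2814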